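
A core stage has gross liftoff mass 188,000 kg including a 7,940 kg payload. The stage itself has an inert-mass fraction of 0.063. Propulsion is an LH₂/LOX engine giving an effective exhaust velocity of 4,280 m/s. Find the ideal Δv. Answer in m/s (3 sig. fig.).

Stage wet mass = m₀ − payload = 188,000 − 7,940 = 180,060 kg.
Stage dry mass = ε × stage wet mass = 0.063 × 180,060 = 11,343.8 kg.
Burnout mass m_f = stage dry + payload = 11,343.8 + 7,940 = 19,283.8 kg.
By the Tsiolkovsky rocket equation, Δv = v_e · ln(188,000/19,283.8) = 4280.0 × ln(9.749) = 4280.0 × 2.2772 ≈ 9746 m/s.

Δv ≈ 9750 m/s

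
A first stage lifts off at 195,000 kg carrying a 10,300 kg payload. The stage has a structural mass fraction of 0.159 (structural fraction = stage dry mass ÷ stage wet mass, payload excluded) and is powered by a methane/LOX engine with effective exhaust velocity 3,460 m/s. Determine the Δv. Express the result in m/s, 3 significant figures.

Stage wet mass = m₀ − payload = 195,000 − 10,300 = 184,700 kg.
Stage dry mass = ε × stage wet mass = 0.159 × 184,700 = 29,367.3 kg.
Burnout mass m_f = stage dry + payload = 29,367.3 + 10,300 = 39,667.3 kg.
By the Tsiolkovsky rocket equation, Δv = v_e · ln(195,000/39,667.3) = 3460.0 × ln(4.916) = 3460.0 × 1.5925 ≈ 5510 m/s.

Δv ≈ 5510 m/s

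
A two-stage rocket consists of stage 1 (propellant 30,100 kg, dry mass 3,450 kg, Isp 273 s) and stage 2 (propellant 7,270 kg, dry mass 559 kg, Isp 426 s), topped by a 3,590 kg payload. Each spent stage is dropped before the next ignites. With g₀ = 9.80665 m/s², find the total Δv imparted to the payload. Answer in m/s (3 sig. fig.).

Δv ≈ 7190 m/s

Ignition mass of stage 1 = 30,100+3,450 + 7,270+559 + 3,590 = 44,969 kg.
Stage 1: m₀ = 44,969 kg, m_f = 44,969 − 30,100 = 14,869 kg; Δv = 273×9.80665×ln(3.024) = 2677.2×1.1067 ≈ 2963 m/s.
Stage 2: m₀ = 11,419 kg, m_f = 11,419 − 7,270 = 4,149 kg; Δv = 426×9.80665×ln(2.752) = 4177.6×1.0124 ≈ 4229 m/s.
Total Δv = 2963 + 4229 = 7192 m/s.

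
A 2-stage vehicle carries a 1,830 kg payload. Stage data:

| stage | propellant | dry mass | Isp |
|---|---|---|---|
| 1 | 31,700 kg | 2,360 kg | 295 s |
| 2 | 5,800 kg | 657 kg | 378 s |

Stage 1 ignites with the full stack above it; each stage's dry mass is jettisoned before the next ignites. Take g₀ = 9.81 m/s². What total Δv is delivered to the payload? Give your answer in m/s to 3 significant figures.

Ignition mass of stage 1 = 31,700+2,360 + 5,800+657 + 1,830 = 42,347 kg.
Stage 1: m₀ = 42,347 kg, m_f = 42,347 − 31,700 = 10,647 kg; Δv = 295×9.81×ln(3.977) = 2894.0×1.3806 ≈ 3995 m/s.
Stage 2: m₀ = 8,287 kg, m_f = 8,287 − 5,800 = 2,487 kg; Δv = 378×9.81×ln(3.332) = 3708.2×1.2036 ≈ 4463 m/s.
Total Δv = 3995 + 4463 = 8458 m/s.

Δv ≈ 8460 m/s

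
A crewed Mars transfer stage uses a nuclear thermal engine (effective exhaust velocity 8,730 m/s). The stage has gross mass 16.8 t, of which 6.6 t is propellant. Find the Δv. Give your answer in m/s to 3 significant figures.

m_f = m₀ − m_prop = 16.8 − 6.6 = 10.2 t.
Δv = v_e · ln(m₀/m_f) = 8730.0 × ln(1.647) = 8730.0 × 0.4990 ≈ 4356.2 m/s.

Δv ≈ 4360 m/s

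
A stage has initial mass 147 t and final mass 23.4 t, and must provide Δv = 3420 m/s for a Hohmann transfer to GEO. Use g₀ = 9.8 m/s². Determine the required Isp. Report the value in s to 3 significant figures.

Isp ≈ 190 s

ln(m₀/m_f) = ln(147000/23400) = ln(6.282) = 1.8377.
v_e = Δv / ln(m₀/m_f) = 3420 / 1.8377 = 1861.0 m/s.
Isp = v_e / g₀ = 1861.0 / 9.8 = 189.9 s.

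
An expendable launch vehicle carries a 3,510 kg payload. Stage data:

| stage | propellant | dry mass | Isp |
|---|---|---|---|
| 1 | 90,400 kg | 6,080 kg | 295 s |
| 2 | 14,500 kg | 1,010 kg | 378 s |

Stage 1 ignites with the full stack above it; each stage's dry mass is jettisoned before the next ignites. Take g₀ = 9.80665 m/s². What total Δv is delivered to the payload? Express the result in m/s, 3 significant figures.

Δv ≈ 9740 m/s

Ignition mass of stage 1 = 90,400+6,080 + 14,500+1,010 + 3,510 = 115,500 kg.
Stage 1: m₀ = 115,500 kg, m_f = 115,500 − 90,400 = 25,100 kg; Δv = 295×9.80665×ln(4.602) = 2893.0×1.5264 ≈ 4416 m/s.
Stage 2: m₀ = 19,020 kg, m_f = 19,020 − 14,500 = 4,520 kg; Δv = 378×9.80665×ln(4.208) = 3706.9×1.4370 ≈ 5327 m/s.
Total Δv = 4416 + 5327 = 9743 m/s.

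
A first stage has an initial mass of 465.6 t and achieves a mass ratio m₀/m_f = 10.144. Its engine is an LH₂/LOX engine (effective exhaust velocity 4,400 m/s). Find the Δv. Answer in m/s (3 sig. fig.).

By the Tsiolkovsky rocket equation, Δv = v_e · ln(10.144) = 4400.0 × 2.3169 ≈ 10194.3 m/s.

Δv ≈ 10200 m/s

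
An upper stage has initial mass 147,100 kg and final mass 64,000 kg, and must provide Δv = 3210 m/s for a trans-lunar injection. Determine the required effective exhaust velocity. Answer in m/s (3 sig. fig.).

ln(m₀/m_f) = ln(147100/64000) = ln(2.298) = 0.8322.
Using Δv = v_e ln(m₀/m_f): v_e = Δv / ln(m₀/m_f) = 3210 / 0.8322 = 3857.1 m/s.

v_e ≈ 3860 m/s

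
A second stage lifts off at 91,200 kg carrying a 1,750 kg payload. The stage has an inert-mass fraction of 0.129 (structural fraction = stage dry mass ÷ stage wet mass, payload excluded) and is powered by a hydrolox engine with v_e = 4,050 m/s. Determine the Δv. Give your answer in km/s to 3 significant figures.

Stage wet mass = m₀ − payload = 91,200 − 1,750 = 89,450 kg.
Stage dry mass = ε × stage wet mass = 0.129 × 89,450 = 11,539.1 kg.
Burnout mass m_f = stage dry + payload = 11,539.1 + 1,750 = 13,289.1 kg.
Δv = v_e · ln(91,200/13,289.1) = 4050.0 × ln(6.863) = 4050.0 × 1.9261 ≈ 7801 m/s.

Δv ≈ 7.80 km/s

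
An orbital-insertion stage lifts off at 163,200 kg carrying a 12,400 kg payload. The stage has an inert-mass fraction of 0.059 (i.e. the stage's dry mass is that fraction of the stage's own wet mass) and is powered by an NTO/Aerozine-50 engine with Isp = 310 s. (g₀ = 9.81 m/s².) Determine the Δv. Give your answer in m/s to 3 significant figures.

Stage wet mass = m₀ − payload = 163,200 − 12,400 = 150,800 kg.
Stage dry mass = ε × stage wet mass = 0.059 × 150,800 = 8,897.2 kg.
Burnout mass m_f = stage dry + payload = 8,897.2 + 12,400 = 21,297.2 kg.
v_e = Isp · g₀ = 310 × 9.81 = 3041.1 m/s.
From the ideal rocket equation, Δv = v_e · ln(163,200/21,297.2) = 3041.1 × ln(7.663) = 3041.1 × 2.0364 ≈ 6193 m/s.

Δv ≈ 6190 m/s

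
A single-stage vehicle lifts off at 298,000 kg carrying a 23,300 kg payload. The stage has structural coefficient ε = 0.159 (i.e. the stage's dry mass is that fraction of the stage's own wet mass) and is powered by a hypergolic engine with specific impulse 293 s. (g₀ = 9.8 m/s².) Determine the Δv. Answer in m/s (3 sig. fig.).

Δv ≈ 4290 m/s

Stage wet mass = m₀ − payload = 298,000 − 23,300 = 274,700 kg.
Stage dry mass = ε × stage wet mass = 0.159 × 274,700 = 43,677.3 kg.
Burnout mass m_f = stage dry + payload = 43,677.3 + 23,300 = 66,977.3 kg.
v_e = Isp · g₀ = 293 × 9.8 = 2871.4 m/s.
Δv = v_e · ln(298,000/66,977.3) = 2871.4 × ln(4.449) = 2871.4 × 1.4927 ≈ 4286 m/s.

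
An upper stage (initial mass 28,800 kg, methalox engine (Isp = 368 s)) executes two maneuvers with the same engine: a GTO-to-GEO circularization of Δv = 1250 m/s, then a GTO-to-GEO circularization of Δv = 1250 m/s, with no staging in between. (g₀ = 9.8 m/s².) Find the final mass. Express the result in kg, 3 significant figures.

final mass ≈ 14400 kg

v_e = Isp · g₀ = 368 × 9.8 = 3606.4 m/s.
After the first burn: m = 28800 × exp(−1250/3606.4) = 28800 × 0.70708 = 20,363.9 kg.
After the second burn: m = 20,363.9 × exp(−1250/3606.4) = 20,363.9 × 0.70708 = 14,398.9 kg.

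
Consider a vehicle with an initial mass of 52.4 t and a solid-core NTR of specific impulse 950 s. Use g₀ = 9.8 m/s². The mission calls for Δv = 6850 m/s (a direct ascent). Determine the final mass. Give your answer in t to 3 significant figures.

v_e = Isp · g₀ = 950 × 9.8 = 9310.0 m/s.
From the ideal rocket equation, m₀/m_f = exp(Δv / v_e) = exp(6850 / 9310.0) = exp(0.7358) = 2.0871.
m_f = m₀ / 2.0871 = 52.4 / 2.0871 = 25.1066 t.

final mass ≈ 25.1 t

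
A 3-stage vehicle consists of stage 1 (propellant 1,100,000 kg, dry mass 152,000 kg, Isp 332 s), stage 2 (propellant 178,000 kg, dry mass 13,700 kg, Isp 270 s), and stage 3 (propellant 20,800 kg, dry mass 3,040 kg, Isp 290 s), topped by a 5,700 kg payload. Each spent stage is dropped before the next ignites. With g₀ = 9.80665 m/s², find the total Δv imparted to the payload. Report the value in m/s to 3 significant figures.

Δv ≈ 12300 m/s

Ignition mass of stage 1 = 1,100,000+152,000 + 178,000+13,700 + 20,800+3,040 + 5,700 = 1,473,240 kg.
Stage 1: m₀ = 1,473,240 kg, m_f = 1,473,240 − 1,100,000 = 373,240 kg; Δv = 332×9.80665×ln(3.947) = 3255.8×1.3730 ≈ 4470 m/s.
Stage 2: m₀ = 221,240 kg, m_f = 221,240 − 178,000 = 43,240 kg; Δv = 270×9.80665×ln(5.117) = 2647.8×1.6325 ≈ 4322 m/s.
Stage 3: m₀ = 29,540 kg, m_f = 29,540 − 20,800 = 8,740 kg; Δv = 290×9.80665×ln(3.38) = 2843.9×1.2178 ≈ 3463 m/s.
Total Δv = 4470 + 4322 + 3463 = 12255 m/s.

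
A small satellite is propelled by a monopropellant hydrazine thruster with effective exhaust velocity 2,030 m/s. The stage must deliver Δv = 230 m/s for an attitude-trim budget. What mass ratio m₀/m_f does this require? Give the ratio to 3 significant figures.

Rocket equation: m₀/m_f = exp(Δv / v_e) = exp(230 / 2030.0) = exp(0.1133) = 1.1200.

mass ratio ≈ 1.12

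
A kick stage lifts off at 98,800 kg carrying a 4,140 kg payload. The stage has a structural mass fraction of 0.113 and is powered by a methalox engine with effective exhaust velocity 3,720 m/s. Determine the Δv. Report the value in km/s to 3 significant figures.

Stage wet mass = m₀ − payload = 98,800 − 4,140 = 94,660 kg.
Stage dry mass = ε × stage wet mass = 0.113 × 94,660 = 10,696.6 kg.
Burnout mass m_f = stage dry + payload = 10,696.6 + 4,140 = 14,836.6 kg.
Using Δv = v_e ln(m₀/m_f): Δv = v_e · ln(98,800/14,836.6) = 3720.0 × ln(6.659) = 3720.0 × 1.8960 ≈ 7053 m/s.

Δv ≈ 7.05 km/s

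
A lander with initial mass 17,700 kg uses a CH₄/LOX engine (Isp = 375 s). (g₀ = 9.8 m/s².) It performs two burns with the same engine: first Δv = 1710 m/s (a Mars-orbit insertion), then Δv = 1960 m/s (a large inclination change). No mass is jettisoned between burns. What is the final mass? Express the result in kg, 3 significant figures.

v_e = Isp · g₀ = 375 × 9.8 = 3675.0 m/s.
After the first burn: m = 17700 × exp(−1710/3675.0) = 17700 × 0.62794 = 11,114.5 kg.
After the second burn: m = 11,114.5 × exp(−1960/3675.0) = 11,114.5 × 0.58665 = 6,520.32 kg.

final mass ≈ 6520 kg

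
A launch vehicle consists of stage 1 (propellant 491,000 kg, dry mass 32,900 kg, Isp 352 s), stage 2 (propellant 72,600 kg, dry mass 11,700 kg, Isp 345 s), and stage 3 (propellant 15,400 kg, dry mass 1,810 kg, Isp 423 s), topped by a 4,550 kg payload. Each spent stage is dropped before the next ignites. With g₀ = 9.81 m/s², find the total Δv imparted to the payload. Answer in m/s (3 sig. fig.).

Ignition mass of stage 1 = 491,000+32,900 + 72,600+11,700 + 15,400+1,810 + 4,550 = 629,960 kg.
Stage 1: m₀ = 629,960 kg, m_f = 629,960 − 491,000 = 138,960 kg; Δv = 352×9.81×ln(4.533) = 3453.1×1.5115 ≈ 5219 m/s.
Stage 2: m₀ = 106,060 kg, m_f = 106,060 − 72,600 = 33,460 kg; Δv = 345×9.81×ln(3.17) = 3384.5×1.1537 ≈ 3904 m/s.
Stage 3: m₀ = 21,760 kg, m_f = 21,760 − 15,400 = 6,360 kg; Δv = 423×9.81×ln(3.421) = 4149.6×1.2300 ≈ 5104 m/s.
Total Δv = 5219 + 3904 + 5104 = 14227 m/s.

Δv ≈ 14200 m/s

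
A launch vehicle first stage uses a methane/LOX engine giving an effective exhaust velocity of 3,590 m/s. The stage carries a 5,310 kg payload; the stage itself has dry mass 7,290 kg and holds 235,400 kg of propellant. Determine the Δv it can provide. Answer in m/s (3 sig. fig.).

m₀ = payload + dry + propellant = 5,310 + 7,290 + 235,400 = 248,000 kg.
m_f = payload + dry = 5,310 + 7,290 = 12,600 kg.
Δv = v_e · ln(m₀/m_f) = 3590.0 × ln(19.68) = 3590.0 × 2.9797 ≈ 10697.2 m/s.

Δv ≈ 10700 m/s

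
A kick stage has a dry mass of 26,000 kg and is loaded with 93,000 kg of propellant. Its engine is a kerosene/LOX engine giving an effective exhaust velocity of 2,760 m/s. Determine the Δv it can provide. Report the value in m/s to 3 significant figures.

m₀ = m_dry + m_prop = 26,000 + 93,000 = 119,000 kg.
Using Δv = v_e ln(m₀/m_f): Δv = v_e · ln(m₀/m_f) = 2760.0 × ln(4.577) = 2760.0 × 1.5210 ≈ 4198.0 m/s.

Δv ≈ 4200 m/s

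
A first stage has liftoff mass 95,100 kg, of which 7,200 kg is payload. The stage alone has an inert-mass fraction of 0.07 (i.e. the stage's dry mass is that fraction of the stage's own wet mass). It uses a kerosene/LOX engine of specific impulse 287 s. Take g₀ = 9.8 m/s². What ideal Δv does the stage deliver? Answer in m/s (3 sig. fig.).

Stage wet mass = m₀ − payload = 95,100 − 7,200 = 87,900 kg.
Stage dry mass = ε × stage wet mass = 0.07 × 87,900 = 6,153 kg.
Burnout mass m_f = stage dry + payload = 6,153 + 7,200 = 13,353 kg.
v_e = Isp · g₀ = 287 × 9.8 = 2812.6 m/s.
From the ideal rocket equation, Δv = v_e · ln(95,100/13,353) = 2812.6 × ln(7.122) = 2812.6 × 1.9632 ≈ 5522 m/s.

Δv ≈ 5520 m/s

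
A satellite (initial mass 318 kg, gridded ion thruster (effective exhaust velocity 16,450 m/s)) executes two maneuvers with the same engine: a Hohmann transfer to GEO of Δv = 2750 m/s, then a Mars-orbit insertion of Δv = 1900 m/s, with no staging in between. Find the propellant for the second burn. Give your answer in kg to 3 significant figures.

propellant for the second burn ≈ 29.3 kg

After the first burn: m = 318 × exp(−2750/16450.0) = 318 × 0.84605 = 269.044 kg.
After the second burn: m = 269.044 × exp(−1900/16450.0) = 269.044 × 0.89092 = 239.697 kg.
Second-burn propellant = 269.044 − 239.697 = 29.347 kg.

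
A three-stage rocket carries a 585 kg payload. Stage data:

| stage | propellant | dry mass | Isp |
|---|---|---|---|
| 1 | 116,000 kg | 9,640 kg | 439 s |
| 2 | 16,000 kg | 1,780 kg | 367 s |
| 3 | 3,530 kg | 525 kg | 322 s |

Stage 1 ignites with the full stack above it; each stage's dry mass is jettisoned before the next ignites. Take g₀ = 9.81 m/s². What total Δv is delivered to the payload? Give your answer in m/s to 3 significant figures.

Δv ≈ 15600 m/s

Ignition mass of stage 1 = 116,000+9,640 + 16,000+1,780 + 3,530+525 + 585 = 148,060 kg.
Stage 1: m₀ = 148,060 kg, m_f = 148,060 − 116,000 = 32,060 kg; Δv = 439×9.81×ln(4.618) = 4306.6×1.5300 ≈ 6589 m/s.
Stage 2: m₀ = 22,420 kg, m_f = 22,420 − 16,000 = 6,420 kg; Δv = 367×9.81×ln(3.492) = 3600.3×1.2505 ≈ 4502 m/s.
Stage 3: m₀ = 4,640 kg, m_f = 4,640 − 3,530 = 1,110 kg; Δv = 322×9.81×ln(4.18) = 3158.8×1.4304 ≈ 4518 m/s.
Total Δv = 6589 + 4502 + 4518 = 15609 m/s.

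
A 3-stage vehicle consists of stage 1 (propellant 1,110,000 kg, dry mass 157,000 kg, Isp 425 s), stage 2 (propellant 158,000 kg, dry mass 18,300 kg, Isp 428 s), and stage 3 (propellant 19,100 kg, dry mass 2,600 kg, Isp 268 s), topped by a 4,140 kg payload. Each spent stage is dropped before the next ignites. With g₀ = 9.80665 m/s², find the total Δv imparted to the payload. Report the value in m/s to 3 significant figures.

Δv ≈ 15800 m/s

Ignition mass of stage 1 = 1,110,000+157,000 + 158,000+18,300 + 19,100+2,600 + 4,140 = 1,469,140 kg.
Stage 1: m₀ = 1,469,140 kg, m_f = 1,469,140 − 1,110,000 = 359,140 kg; Δv = 425×9.80665×ln(4.091) = 4167.8×1.4087 ≈ 5871 m/s.
Stage 2: m₀ = 202,140 kg, m_f = 202,140 − 158,000 = 44,140 kg; Δv = 428×9.80665×ln(4.58) = 4197.2×1.5216 ≈ 6387 m/s.
Stage 3: m₀ = 25,840 kg, m_f = 25,840 − 19,100 = 6,740 kg; Δv = 268×9.80665×ln(3.834) = 2628.2×1.3439 ≈ 3532 m/s.
Total Δv = 5871 + 6387 + 3532 = 15790 m/s.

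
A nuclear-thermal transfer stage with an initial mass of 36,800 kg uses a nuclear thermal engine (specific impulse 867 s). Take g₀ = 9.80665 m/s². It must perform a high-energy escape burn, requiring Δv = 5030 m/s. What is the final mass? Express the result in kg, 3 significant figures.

v_e = Isp · g₀ = 867 × 9.80665 = 8502.4 m/s.
m₀/m_f = exp(Δv / v_e) = exp(5030 / 8502.4) = exp(0.5916) = 1.8069.
m_f = m₀ / 1.8069 = 36,800 / 1.8069 = 20,366.4 kg.

final mass ≈ 20400 kg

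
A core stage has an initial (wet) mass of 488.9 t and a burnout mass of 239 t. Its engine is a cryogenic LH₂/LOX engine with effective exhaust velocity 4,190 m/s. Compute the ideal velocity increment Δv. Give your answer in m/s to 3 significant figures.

From the ideal rocket equation, Δv = v_e · ln(m₀/m_f) = 4190.0 × ln(2.046) = 4190.0 × 0.7157 ≈ 2998.8 m/s.

Δv ≈ 3000 m/s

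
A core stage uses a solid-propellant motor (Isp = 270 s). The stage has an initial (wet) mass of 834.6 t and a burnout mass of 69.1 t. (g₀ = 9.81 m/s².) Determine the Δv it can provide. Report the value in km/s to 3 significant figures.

Δv ≈ 6.60 km/s

v_e = Isp · g₀ = 270 × 9.81 = 2648.7 m/s.
Δv = v_e · ln(m₀/m_f) = 2648.7 × ln(12.08) = 2648.7 × 2.4914 ≈ 6599.0 m/s.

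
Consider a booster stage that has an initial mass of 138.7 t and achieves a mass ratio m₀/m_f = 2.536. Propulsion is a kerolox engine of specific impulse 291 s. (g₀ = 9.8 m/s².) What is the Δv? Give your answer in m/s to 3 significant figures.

Δv ≈ 2650 m/s

v_e = Isp · g₀ = 291 × 9.8 = 2851.8 m/s.
From the ideal rocket equation, Δv = v_e · ln(2.536) = 2851.8 × 0.9306 ≈ 2653.9 m/s.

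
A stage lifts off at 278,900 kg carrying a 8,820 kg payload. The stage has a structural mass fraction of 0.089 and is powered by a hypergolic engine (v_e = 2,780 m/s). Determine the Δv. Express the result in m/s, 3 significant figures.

Stage wet mass = m₀ − payload = 278,900 − 8,820 = 270,080 kg.
Stage dry mass = ε × stage wet mass = 0.089 × 270,080 = 24,037.1 kg.
Burnout mass m_f = stage dry + payload = 24,037.1 + 8,820 = 32,857.1 kg.
Rocket equation: Δv = v_e · ln(278,900/32,857.1) = 2780.0 × ln(8.488) = 2780.0 × 2.1387 ≈ 5946 m/s.

Δv ≈ 5950 m/s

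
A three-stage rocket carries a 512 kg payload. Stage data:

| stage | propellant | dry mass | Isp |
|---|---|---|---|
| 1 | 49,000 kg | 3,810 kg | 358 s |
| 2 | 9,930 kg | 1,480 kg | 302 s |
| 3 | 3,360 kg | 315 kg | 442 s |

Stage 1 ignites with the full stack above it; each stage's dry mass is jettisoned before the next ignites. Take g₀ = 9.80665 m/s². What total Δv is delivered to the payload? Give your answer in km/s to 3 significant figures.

Ignition mass of stage 1 = 49,000+3,810 + 9,930+1,480 + 3,360+315 + 512 = 68,407 kg.
Stage 1: m₀ = 68,407 kg, m_f = 68,407 − 49,000 = 19,407 kg; Δv = 358×9.80665×ln(3.525) = 3510.8×1.2598 ≈ 4423 m/s.
Stage 2: m₀ = 15,597 kg, m_f = 15,597 − 9,930 = 5,667 kg; Δv = 302×9.80665×ln(2.752) = 2961.6×1.0124 ≈ 2998 m/s.
Stage 3: m₀ = 4,187 kg, m_f = 4,187 − 3,360 = 827 kg; Δv = 442×9.80665×ln(5.063) = 4334.5×1.6219 ≈ 7030 m/s.
Total Δv = 4423 + 2998 + 7030 = 14451 m/s.

Δv ≈ 14.5 km/s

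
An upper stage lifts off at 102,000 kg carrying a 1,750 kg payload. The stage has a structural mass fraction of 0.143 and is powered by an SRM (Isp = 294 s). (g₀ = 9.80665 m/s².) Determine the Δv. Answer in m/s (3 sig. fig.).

Δv ≈ 5330 m/s

Stage wet mass = m₀ − payload = 102,000 − 1,750 = 100,250 kg.
Stage dry mass = ε × stage wet mass = 0.143 × 100,250 = 14,335.8 kg.
Burnout mass m_f = stage dry + payload = 14,335.8 + 1,750 = 16,085.8 kg.
v_e = Isp · g₀ = 294 × 9.80665 = 2883.2 m/s.
Rocket equation: Δv = v_e · ln(102,000/16,085.8) = 2883.2 × ln(6.341) = 2883.2 × 1.8470 ≈ 5325 m/s.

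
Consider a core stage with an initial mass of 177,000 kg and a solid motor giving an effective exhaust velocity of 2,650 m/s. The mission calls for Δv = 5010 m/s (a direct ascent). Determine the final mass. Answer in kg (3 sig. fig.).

final mass ≈ 26700 kg

m₀/m_f = exp(Δv / v_e) = exp(5010 / 2650.0) = exp(1.8906) = 6.6231.
m_f = m₀ / 6.6231 = 177,000 / 6.6231 = 26,724.6 kg.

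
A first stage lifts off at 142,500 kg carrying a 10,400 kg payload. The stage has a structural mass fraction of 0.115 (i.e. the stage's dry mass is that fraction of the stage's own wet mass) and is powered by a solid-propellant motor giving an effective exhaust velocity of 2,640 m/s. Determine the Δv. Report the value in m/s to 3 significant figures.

Stage wet mass = m₀ − payload = 142,500 − 10,400 = 132,100 kg.
Stage dry mass = ε × stage wet mass = 0.115 × 132,100 = 15,191.5 kg.
Burnout mass m_f = stage dry + payload = 15,191.5 + 10,400 = 25,591.5 kg.
Δv = v_e · ln(142,500/25,591.5) = 2640.0 × ln(5.568) = 2640.0 × 1.7171 ≈ 4533 m/s.

Δv ≈ 4530 m/s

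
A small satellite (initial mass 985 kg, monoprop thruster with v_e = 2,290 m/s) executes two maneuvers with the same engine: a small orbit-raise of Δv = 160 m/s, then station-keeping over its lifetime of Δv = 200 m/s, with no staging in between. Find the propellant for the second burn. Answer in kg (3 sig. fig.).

propellant for the second burn ≈ 76.8 kg

After the first burn: m = 985 × exp(−160/2290.0) = 985 × 0.93252 = 918.532 kg.
After the second burn: m = 918.532 × exp(−200/2290.0) = 918.532 × 0.91637 = 841.715 kg.
Second-burn propellant = 918.532 − 841.715 = 76.817 kg.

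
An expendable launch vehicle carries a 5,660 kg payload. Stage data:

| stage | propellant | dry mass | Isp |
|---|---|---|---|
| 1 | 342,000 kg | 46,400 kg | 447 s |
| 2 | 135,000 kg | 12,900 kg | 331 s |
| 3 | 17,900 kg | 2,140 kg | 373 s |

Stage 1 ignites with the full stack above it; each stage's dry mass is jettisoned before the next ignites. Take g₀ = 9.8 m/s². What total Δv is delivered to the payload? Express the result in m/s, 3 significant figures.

Ignition mass of stage 1 = 342,000+46,400 + 135,000+12,900 + 17,900+2,140 + 5,660 = 562,000 kg.
Stage 1: m₀ = 562,000 kg, m_f = 562,000 − 342,000 = 220,000 kg; Δv = 447×9.8×ln(2.555) = 4380.6×0.9379 ≈ 4108 m/s.
Stage 2: m₀ = 173,600 kg, m_f = 173,600 − 135,000 = 38,600 kg; Δv = 331×9.8×ln(4.497) = 3243.8×1.5035 ≈ 4877 m/s.
Stage 3: m₀ = 25,700 kg, m_f = 25,700 − 17,900 = 7,800 kg; Δv = 373×9.8×ln(3.295) = 3655.4×1.1924 ≈ 4359 m/s.
Total Δv = 4108 + 4877 + 4359 = 13344 m/s.

Δv ≈ 13300 m/s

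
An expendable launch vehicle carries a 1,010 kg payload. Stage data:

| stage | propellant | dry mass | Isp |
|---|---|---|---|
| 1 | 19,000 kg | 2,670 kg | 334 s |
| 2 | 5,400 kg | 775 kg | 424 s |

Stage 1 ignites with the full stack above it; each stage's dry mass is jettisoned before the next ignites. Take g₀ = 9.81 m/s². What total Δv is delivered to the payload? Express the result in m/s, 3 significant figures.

Ignition mass of stage 1 = 19,000+2,670 + 5,400+775 + 1,010 = 28,855 kg.
Stage 1: m₀ = 28,855 kg, m_f = 28,855 − 19,000 = 9,855 kg; Δv = 334×9.81×ln(2.928) = 3276.5×1.0743 ≈ 3520 m/s.
Stage 2: m₀ = 7,185 kg, m_f = 7,185 − 5,400 = 1,785 kg; Δv = 424×9.81×ln(4.025) = 4159.4×1.3926 ≈ 5792 m/s.
Total Δv = 3520 + 5792 = 9312 m/s.

Δv ≈ 9310 m/s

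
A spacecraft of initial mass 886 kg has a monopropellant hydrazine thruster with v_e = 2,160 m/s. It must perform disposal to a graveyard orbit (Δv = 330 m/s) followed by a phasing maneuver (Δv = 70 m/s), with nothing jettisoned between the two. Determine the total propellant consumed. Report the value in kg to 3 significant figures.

total propellant consumed ≈ 150 kg

After the first burn: m = 886 × exp(−330/2160.0) = 886 × 0.85832 = 760.472 kg.
After the second burn: m = 760.472 × exp(−70/2160.0) = 760.472 × 0.96811 = 736.221 kg.
Total propellant = m₀ − m_final = 886 − 736.221 = 149.779 kg.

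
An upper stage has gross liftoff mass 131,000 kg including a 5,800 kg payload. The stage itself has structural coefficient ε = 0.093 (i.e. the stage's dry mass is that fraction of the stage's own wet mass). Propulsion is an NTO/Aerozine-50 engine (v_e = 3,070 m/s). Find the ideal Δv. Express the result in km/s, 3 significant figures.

Δv ≈ 6.19 km/s

Stage wet mass = m₀ − payload = 131,000 − 5,800 = 125,200 kg.
Stage dry mass = ε × stage wet mass = 0.093 × 125,200 = 11,643.6 kg.
Burnout mass m_f = stage dry + payload = 11,643.6 + 5,800 = 17,443.6 kg.
Δv = v_e · ln(131,000/17,443.6) = 3070.0 × ln(7.51) = 3070.0 × 2.0162 ≈ 6190 m/s.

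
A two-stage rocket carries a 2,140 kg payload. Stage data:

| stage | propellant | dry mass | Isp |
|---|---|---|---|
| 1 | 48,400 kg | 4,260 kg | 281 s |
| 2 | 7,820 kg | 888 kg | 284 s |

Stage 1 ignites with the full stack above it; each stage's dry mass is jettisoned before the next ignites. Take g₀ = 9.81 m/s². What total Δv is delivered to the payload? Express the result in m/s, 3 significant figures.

Ignition mass of stage 1 = 48,400+4,260 + 7,820+888 + 2,140 = 63,508 kg.
Stage 1: m₀ = 63,508 kg, m_f = 63,508 − 48,400 = 15,108 kg; Δv = 281×9.81×ln(4.204) = 2756.6×1.4359 ≈ 3958 m/s.
Stage 2: m₀ = 10,848 kg, m_f = 10,848 − 7,820 = 3,028 kg; Δv = 284×9.81×ln(3.583) = 2786.0×1.2761 ≈ 3555 m/s.
Total Δv = 3958 + 3555 = 7513 m/s.

Δv ≈ 7510 m/s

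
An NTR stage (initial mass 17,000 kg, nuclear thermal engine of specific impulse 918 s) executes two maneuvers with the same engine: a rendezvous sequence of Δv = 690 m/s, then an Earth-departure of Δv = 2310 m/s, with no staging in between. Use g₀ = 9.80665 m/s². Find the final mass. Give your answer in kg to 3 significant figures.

final mass ≈ 12200 kg

v_e = Isp · g₀ = 918 × 9.80665 = 9002.5 m/s.
After the first burn: m = 17000 × exp(−690/9002.5) = 17000 × 0.92622 = 15,745.7 kg.
After the second burn: m = 15,745.7 × exp(−2310/9002.5) = 15,745.7 × 0.77368 = 12,182.1 kg.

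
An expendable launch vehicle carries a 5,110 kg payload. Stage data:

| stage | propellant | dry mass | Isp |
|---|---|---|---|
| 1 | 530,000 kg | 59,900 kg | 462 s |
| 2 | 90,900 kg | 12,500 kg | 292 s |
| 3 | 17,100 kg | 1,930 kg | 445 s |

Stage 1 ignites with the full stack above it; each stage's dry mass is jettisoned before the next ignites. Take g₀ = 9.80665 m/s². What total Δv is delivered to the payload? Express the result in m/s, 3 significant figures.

Δv ≈ 15000 m/s

Ignition mass of stage 1 = 530,000+59,900 + 90,900+12,500 + 17,100+1,930 + 5,110 = 717,440 kg.
Stage 1: m₀ = 717,440 kg, m_f = 717,440 − 530,000 = 187,440 kg; Δv = 462×9.80665×ln(3.828) = 4530.7×1.3422 ≈ 6081 m/s.
Stage 2: m₀ = 127,540 kg, m_f = 127,540 − 90,900 = 36,640 kg; Δv = 292×9.80665×ln(3.481) = 2863.5×1.2473 ≈ 3572 m/s.
Stage 3: m₀ = 24,140 kg, m_f = 24,140 − 17,100 = 7,040 kg; Δv = 445×9.80665×ln(3.429) = 4364.0×1.2323 ≈ 5378 m/s.
Total Δv = 6081 + 3572 + 5378 = 15031 m/s.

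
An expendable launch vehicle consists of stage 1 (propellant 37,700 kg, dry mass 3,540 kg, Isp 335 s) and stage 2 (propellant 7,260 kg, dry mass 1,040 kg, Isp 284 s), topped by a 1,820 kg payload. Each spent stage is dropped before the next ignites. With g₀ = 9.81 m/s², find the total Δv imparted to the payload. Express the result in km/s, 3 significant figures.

Δv ≈ 7.87 km/s

Ignition mass of stage 1 = 37,700+3,540 + 7,260+1,040 + 1,820 = 51,360 kg.
Stage 1: m₀ = 51,360 kg, m_f = 51,360 − 37,700 = 13,660 kg; Δv = 335×9.81×ln(3.76) = 3286.4×1.3244 ≈ 4352 m/s.
Stage 2: m₀ = 10,120 kg, m_f = 10,120 − 7,260 = 2,860 kg; Δv = 284×9.81×ln(3.538) = 2786.0×1.2637 ≈ 3521 m/s.
Total Δv = 4352 + 3521 = 7873 m/s.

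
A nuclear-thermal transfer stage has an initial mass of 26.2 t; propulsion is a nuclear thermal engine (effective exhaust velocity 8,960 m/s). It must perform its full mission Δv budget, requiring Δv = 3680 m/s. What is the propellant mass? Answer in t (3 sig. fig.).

From the ideal rocket equation, m₀/m_f = exp(Δv / v_e) = exp(3680 / 8960.0) = exp(0.4107) = 1.5079.
m_f = 26.2 / 1.5079 = 17.3752 t, so propellant = m₀ − m_f = 26.2 − 17.3752 = 8.8248 t.

propellant mass ≈ 8.82 t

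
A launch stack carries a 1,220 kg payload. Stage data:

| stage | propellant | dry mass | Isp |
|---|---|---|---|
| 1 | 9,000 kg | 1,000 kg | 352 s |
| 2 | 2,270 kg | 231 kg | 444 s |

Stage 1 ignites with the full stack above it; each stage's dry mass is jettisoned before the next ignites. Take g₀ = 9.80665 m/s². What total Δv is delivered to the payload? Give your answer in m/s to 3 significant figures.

Δv ≈ 7780 m/s

Ignition mass of stage 1 = 9,000+1,000 + 2,270+231 + 1,220 = 13,721 kg.
Stage 1: m₀ = 13,721 kg, m_f = 13,721 − 9,000 = 4,721 kg; Δv = 352×9.80665×ln(2.906) = 3451.9×1.0669 ≈ 3683 m/s.
Stage 2: m₀ = 3,721 kg, m_f = 3,721 − 2,270 = 1,451 kg; Δv = 444×9.80665×ln(2.564) = 4354.2×0.9417 ≈ 4100 m/s.
Total Δv = 3683 + 4100 = 7783 m/s.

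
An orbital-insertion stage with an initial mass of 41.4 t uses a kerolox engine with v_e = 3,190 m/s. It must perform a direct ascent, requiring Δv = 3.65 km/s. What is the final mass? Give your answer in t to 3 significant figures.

final mass ≈ 13.2 t

m₀/m_f = exp(Δv / v_e) = exp(3650 / 3190.0) = exp(1.1442) = 3.1399.
m_f = m₀ / 3.1399 = 41.4 / 3.1399 = 13.1851 t.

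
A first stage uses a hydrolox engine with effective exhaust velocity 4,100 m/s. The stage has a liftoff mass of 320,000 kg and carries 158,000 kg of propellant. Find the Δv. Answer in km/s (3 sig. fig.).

Δv ≈ 2.79 km/s

m_f = m₀ − m_prop = 320,000 − 158,000 = 162,000 kg.
From the ideal rocket equation, Δv = v_e · ln(m₀/m_f) = 4100.0 × ln(1.975) = 4100.0 × 0.6807 ≈ 2791.0 m/s.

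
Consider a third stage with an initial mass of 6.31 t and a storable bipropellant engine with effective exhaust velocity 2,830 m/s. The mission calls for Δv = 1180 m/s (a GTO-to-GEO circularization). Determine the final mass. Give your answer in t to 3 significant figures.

final mass ≈ 4.16 t

Using Δv = v_e ln(m₀/m_f): m₀/m_f = exp(Δv / v_e) = exp(1180 / 2830.0) = exp(0.4170) = 1.5173.
m_f = m₀ / 1.5173 = 6.31 / 1.5173 = 4.1587 t.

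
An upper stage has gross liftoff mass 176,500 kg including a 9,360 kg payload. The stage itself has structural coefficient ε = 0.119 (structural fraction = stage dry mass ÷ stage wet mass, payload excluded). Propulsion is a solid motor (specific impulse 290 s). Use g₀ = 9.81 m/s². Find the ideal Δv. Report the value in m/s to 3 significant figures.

Δv ≈ 5110 m/s

Stage wet mass = m₀ − payload = 176,500 − 9,360 = 167,140 kg.
Stage dry mass = ε × stage wet mass = 0.119 × 167,140 = 19,889.7 kg.
Burnout mass m_f = stage dry + payload = 19,889.7 + 9,360 = 29,249.7 kg.
v_e = Isp · g₀ = 290 × 9.81 = 2844.9 m/s.
From the ideal rocket equation, Δv = v_e · ln(176,500/29,249.7) = 2844.9 × ln(6.034) = 2844.9 × 1.7975 ≈ 5114 m/s.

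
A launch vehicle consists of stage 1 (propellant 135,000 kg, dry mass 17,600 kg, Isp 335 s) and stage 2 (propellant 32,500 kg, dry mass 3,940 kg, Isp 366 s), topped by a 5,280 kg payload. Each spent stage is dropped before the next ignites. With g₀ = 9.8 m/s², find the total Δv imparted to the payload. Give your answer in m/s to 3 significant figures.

Ignition mass of stage 1 = 135,000+17,600 + 32,500+3,940 + 5,280 = 194,320 kg.
Stage 1: m₀ = 194,320 kg, m_f = 194,320 − 135,000 = 59,320 kg; Δv = 335×9.8×ln(3.276) = 3283.0×1.1866 ≈ 3895 m/s.
Stage 2: m₀ = 41,720 kg, m_f = 41,720 − 32,500 = 9,220 kg; Δv = 366×9.8×ln(4.525) = 3586.8×1.5096 ≈ 5415 m/s.
Total Δv = 3895 + 5415 = 9310 m/s.

Δv ≈ 9310 m/s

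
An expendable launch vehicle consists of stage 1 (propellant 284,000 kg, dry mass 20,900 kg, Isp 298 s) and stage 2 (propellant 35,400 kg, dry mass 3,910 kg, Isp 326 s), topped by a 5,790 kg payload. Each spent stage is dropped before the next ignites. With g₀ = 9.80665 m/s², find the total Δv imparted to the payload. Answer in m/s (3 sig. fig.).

Δv ≈ 9790 m/s

Ignition mass of stage 1 = 284,000+20,900 + 35,400+3,910 + 5,790 = 350,000 kg.
Stage 1: m₀ = 350,000 kg, m_f = 350,000 − 284,000 = 66,000 kg; Δv = 298×9.80665×ln(5.303) = 2922.4×1.6683 ≈ 4875 m/s.
Stage 2: m₀ = 45,100 kg, m_f = 45,100 − 35,400 = 9,700 kg; Δv = 326×9.80665×ln(4.649) = 3197.0×1.5368 ≈ 4913 m/s.
Total Δv = 4875 + 4913 = 9788 m/s.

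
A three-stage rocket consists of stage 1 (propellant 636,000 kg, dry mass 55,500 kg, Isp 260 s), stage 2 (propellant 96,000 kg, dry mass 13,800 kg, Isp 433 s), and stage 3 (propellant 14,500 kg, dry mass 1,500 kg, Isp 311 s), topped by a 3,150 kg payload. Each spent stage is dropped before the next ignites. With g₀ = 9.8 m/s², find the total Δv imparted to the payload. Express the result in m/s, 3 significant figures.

Δv ≈ 13900 m/s

Ignition mass of stage 1 = 636,000+55,500 + 96,000+13,800 + 14,500+1,500 + 3,150 = 820,450 kg.
Stage 1: m₀ = 820,450 kg, m_f = 820,450 − 636,000 = 184,450 kg; Δv = 260×9.8×ln(4.448) = 2548.0×1.4925 ≈ 3803 m/s.
Stage 2: m₀ = 128,950 kg, m_f = 128,950 − 96,000 = 32,950 kg; Δv = 433×9.8×ln(3.914) = 4243.4×1.3644 ≈ 5790 m/s.
Stage 3: m₀ = 19,150 kg, m_f = 19,150 − 14,500 = 4,650 kg; Δv = 311×9.8×ln(4.118) = 3047.8×1.4154 ≈ 4314 m/s.
Total Δv = 3803 + 5790 + 4314 = 13907 m/s.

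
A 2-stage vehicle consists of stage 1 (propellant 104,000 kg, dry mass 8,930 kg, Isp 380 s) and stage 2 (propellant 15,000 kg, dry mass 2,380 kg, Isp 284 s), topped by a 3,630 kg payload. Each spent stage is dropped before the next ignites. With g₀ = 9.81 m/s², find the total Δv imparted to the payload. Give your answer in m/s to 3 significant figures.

Ignition mass of stage 1 = 104,000+8,930 + 15,000+2,380 + 3,630 = 133,940 kg.
Stage 1: m₀ = 133,940 kg, m_f = 133,940 − 104,000 = 29,940 kg; Δv = 380×9.81×ln(4.474) = 3727.8×1.4982 ≈ 5585 m/s.
Stage 2: m₀ = 21,010 kg, m_f = 21,010 − 15,000 = 6,010 kg; Δv = 284×9.81×ln(3.496) = 2786.0×1.2516 ≈ 3487 m/s.
Total Δv = 5585 + 3487 = 9072 m/s.

Δv ≈ 9070 m/s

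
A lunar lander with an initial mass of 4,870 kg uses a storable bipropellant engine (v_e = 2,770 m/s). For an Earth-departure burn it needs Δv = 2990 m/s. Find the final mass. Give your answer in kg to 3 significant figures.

From the ideal rocket equation, m₀/m_f = exp(Δv / v_e) = exp(2990 / 2770.0) = exp(1.0794) = 2.9430.
m_f = m₀ / 2.9430 = 4,870 / 2.9430 = 1,654.77 kg.

final mass ≈ 1650 kg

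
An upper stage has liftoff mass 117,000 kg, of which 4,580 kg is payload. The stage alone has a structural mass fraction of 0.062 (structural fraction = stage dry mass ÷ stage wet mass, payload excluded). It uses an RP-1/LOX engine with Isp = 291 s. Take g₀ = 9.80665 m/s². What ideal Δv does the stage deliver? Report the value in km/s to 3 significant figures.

Δv ≈ 6.61 km/s

Stage wet mass = m₀ − payload = 117,000 − 4,580 = 112,420 kg.
Stage dry mass = ε × stage wet mass = 0.062 × 112,420 = 6,970.04 kg.
Burnout mass m_f = stage dry + payload = 6,970.04 + 4,580 = 11,550.04 kg.
v_e = Isp · g₀ = 291 × 9.80665 = 2853.7 m/s.
Δv = v_e · ln(117,000/11,550.04) = 2853.7 × ln(10.13) = 2853.7 × 2.3155 ≈ 6608 m/s.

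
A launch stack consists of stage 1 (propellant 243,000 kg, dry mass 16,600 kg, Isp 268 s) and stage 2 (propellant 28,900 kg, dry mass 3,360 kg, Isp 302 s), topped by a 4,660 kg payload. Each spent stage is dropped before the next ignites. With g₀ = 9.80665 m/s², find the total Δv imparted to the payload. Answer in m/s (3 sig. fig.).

Δv ≈ 9020 m/s

Ignition mass of stage 1 = 243,000+16,600 + 28,900+3,360 + 4,660 = 296,520 kg.
Stage 1: m₀ = 296,520 kg, m_f = 296,520 − 243,000 = 53,520 kg; Δv = 268×9.80665×ln(5.54) = 2628.2×1.7121 ≈ 4500 m/s.
Stage 2: m₀ = 36,920 kg, m_f = 36,920 − 28,900 = 8,020 kg; Δv = 302×9.80665×ln(4.603) = 2961.6×1.5268 ≈ 4522 m/s.
Total Δv = 4500 + 4522 = 9022 m/s.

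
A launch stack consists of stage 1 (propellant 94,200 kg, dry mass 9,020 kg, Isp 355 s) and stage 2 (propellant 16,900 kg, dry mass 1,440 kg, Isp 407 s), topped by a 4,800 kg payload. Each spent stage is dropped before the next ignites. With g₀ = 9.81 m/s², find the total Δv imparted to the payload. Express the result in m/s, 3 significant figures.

Δv ≈ 10000 m/s

Ignition mass of stage 1 = 94,200+9,020 + 16,900+1,440 + 4,800 = 126,360 kg.
Stage 1: m₀ = 126,360 kg, m_f = 126,360 − 94,200 = 32,160 kg; Δv = 355×9.81×ln(3.929) = 3482.6×1.3684 ≈ 4766 m/s.
Stage 2: m₀ = 23,140 kg, m_f = 23,140 − 16,900 = 6,240 kg; Δv = 407×9.81×ln(3.708) = 3992.7×1.3106 ≈ 5233 m/s.
Total Δv = 4766 + 5233 = 9999 m/s.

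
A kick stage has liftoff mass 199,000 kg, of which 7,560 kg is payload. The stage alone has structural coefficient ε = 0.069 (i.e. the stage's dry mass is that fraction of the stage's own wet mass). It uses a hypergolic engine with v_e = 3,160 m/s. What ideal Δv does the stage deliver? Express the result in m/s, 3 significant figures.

Δv ≈ 7140 m/s

Stage wet mass = m₀ − payload = 199,000 − 7,560 = 191,440 kg.
Stage dry mass = ε × stage wet mass = 0.069 × 191,440 = 13,209.4 kg.
Burnout mass m_f = stage dry + payload = 13,209.4 + 7,560 = 20,769.4 kg.
Δv = v_e · ln(199,000/20,769.4) = 3160.0 × ln(9.581) = 3160.0 × 2.2598 ≈ 7141 m/s.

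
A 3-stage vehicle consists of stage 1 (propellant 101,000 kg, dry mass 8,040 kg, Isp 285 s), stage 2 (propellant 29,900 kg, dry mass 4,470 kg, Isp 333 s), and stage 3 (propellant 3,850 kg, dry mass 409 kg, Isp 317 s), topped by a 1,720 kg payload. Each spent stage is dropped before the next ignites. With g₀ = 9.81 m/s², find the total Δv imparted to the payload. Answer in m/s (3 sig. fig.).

Ignition mass of stage 1 = 101,000+8,040 + 29,900+4,470 + 3,850+409 + 1,720 = 149,389 kg.
Stage 1: m₀ = 149,389 kg, m_f = 149,389 − 101,000 = 48,389 kg; Δv = 285×9.81×ln(3.087) = 2795.9×1.1273 ≈ 3152 m/s.
Stage 2: m₀ = 40,349 kg, m_f = 40,349 − 29,900 = 10,449 kg; Δv = 333×9.81×ln(3.862) = 3266.7×1.3511 ≈ 4414 m/s.
Stage 3: m₀ = 5,979 kg, m_f = 5,979 − 3,850 = 2,129 kg; Δv = 317×9.81×ln(2.808) = 3109.8×1.0326 ≈ 3211 m/s.
Total Δv = 3152 + 4414 + 3211 = 10777 m/s.

Δv ≈ 10800 m/s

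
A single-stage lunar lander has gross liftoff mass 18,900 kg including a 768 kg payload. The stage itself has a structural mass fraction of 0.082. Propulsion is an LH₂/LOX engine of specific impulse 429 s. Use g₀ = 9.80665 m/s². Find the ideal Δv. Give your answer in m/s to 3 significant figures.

Stage wet mass = m₀ − payload = 18,900 − 768 = 18,132 kg.
Stage dry mass = ε × stage wet mass = 0.082 × 18,132 = 1,486.82 kg.
Burnout mass m_f = stage dry + payload = 1,486.82 + 768 = 2,254.82 kg.
v_e = Isp · g₀ = 429 × 9.80665 = 4207.1 m/s.
Δv = v_e · ln(18,900/2,254.82) = 4207.1 × ln(8.382) = 4207.1 × 2.1261 ≈ 8945 m/s.

Δv ≈ 8940 m/s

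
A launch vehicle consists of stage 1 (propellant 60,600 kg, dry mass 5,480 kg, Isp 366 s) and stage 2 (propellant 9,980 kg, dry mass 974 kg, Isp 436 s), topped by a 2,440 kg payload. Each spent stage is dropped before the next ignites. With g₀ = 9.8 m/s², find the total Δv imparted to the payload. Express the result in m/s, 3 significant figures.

Ignition mass of stage 1 = 60,600+5,480 + 9,980+974 + 2,440 = 79,474 kg.
Stage 1: m₀ = 79,474 kg, m_f = 79,474 − 60,600 = 18,874 kg; Δv = 366×9.8×ln(4.211) = 3586.8×1.4376 ≈ 5157 m/s.
Stage 2: m₀ = 13,394 kg, m_f = 13,394 − 9,980 = 3,414 kg; Δv = 436×9.8×ln(3.923) = 4272.8×1.3669 ≈ 5841 m/s.
Total Δv = 5157 + 5841 = 10998 m/s.

Δv ≈ 11000 m/s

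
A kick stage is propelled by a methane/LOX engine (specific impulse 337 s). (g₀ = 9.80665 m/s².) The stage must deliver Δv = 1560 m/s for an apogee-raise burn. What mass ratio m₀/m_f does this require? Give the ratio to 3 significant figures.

v_e = Isp · g₀ = 337 × 9.80665 = 3304.8 m/s.
m₀/m_f = exp(Δv / v_e) = exp(1560 / 3304.8) = exp(0.4720) = 1.6033.

mass ratio ≈ 1.60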